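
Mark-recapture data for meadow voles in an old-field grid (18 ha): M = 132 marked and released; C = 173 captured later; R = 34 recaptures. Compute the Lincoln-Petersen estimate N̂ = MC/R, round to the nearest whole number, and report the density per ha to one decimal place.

N̂ = 132·173/34 = 22836/34 ≈ 671.6 → 672
Density = N̂ / area = 672 / 18 ≈ 37.33 → 37.3 per ha

density ≈ 37.3 meadow voles per ha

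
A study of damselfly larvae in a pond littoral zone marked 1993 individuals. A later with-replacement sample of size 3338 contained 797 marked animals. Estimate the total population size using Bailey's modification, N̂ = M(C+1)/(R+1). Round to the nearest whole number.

N ≈ 8339

N̂ = 1993·(3338+1)/(797+1) = 1993·3339/798 = 6654627/798 ≈ 8339.1 → 8339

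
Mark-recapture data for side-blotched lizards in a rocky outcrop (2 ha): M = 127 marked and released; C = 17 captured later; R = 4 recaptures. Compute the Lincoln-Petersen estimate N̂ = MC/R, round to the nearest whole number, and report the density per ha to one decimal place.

density ≈ 270.0 side-blotched lizards per ha

N̂ = 127·17/4 = 2159/4 ≈ 539.8 → 540
Density = N̂ / area = 540 / 2 = 270.0 per ha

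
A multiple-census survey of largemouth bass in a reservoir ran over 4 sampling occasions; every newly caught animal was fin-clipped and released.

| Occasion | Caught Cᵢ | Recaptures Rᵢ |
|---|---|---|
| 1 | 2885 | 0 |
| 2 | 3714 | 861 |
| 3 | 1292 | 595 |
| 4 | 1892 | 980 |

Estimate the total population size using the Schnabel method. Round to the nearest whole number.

Marked at large before each occasion: Mᵢ = Σⱼ<ᵢ (Cⱼ − Rⱼ) → M1=0, M2=2885, M3=5738, M4=6435
Σ MᵢCᵢ = 0·2885 + 2885·3714 + 5738·1292 + 6435·1892 = 0 + 10714890 + 7413496 + 12175020 = 30303406
Σ Rᵢ = 0 + 861 + 595 + 980 = 2436
N̂ = 30303406 / 2436 ≈ 12439.8 → 12440

N ≈ 12,440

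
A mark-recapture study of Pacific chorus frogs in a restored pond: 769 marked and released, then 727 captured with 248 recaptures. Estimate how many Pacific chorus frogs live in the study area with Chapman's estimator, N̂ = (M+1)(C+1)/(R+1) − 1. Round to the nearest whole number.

N̂ = (769+1)(727+1)/(248+1) − 1 = 770·728/249 − 1
= 560560/249 − 1 ≈ 2251.2 − 1 ≈ 2250.2 → 2250

N ≈ 2250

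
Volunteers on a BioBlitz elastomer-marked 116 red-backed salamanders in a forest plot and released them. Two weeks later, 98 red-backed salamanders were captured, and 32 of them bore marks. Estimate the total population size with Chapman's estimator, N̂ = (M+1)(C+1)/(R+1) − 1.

N = 350

N̂ = (116+1)(98+1)/(32+1) − 1 = 117·99/33 − 1
= 11583/33 − 1 = 351 − 1 = 350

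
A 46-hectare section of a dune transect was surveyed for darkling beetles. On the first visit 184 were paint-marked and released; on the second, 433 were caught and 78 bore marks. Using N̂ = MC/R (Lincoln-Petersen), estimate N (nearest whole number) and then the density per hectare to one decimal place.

N̂ = 184·433/78 = 79672/78 ≈ 1021.4 → 1021
Density = N̂ / area = 1021 / 46 ≈ 22.20 → 22.2 per hectare

density ≈ 22.2 darkling beetles per hectare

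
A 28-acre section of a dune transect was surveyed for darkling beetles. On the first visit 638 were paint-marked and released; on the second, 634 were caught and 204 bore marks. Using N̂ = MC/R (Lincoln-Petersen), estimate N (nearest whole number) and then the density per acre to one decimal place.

density ≈ 70.8 darkling beetles per acre

N̂ = 638·634/204 = 404492/204 ≈ 1982.8 → 1983
Density = N̂ / area = 1983 / 28 ≈ 70.82 → 70.8 per acre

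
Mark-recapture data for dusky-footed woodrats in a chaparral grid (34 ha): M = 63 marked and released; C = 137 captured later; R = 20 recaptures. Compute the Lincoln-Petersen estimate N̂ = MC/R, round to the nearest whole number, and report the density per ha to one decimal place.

density ≈ 12.7 dusky-footed woodrats per ha

N̂ = 63·137/20 = 8631/20 ≈ 431.6 → 432
Density = N̂ / area = 432 / 34 ≈ 12.71 → 12.7 per ha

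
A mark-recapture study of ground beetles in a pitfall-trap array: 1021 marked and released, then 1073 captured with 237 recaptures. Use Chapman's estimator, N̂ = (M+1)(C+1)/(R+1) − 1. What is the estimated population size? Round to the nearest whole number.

N ≈ 4611

N̂ = (1021+1)(1073+1)/(237+1) − 1 = 1022·1074/238 − 1
= 1097628/238 − 1 ≈ 4611.9 − 1 ≈ 4610.9 → 4611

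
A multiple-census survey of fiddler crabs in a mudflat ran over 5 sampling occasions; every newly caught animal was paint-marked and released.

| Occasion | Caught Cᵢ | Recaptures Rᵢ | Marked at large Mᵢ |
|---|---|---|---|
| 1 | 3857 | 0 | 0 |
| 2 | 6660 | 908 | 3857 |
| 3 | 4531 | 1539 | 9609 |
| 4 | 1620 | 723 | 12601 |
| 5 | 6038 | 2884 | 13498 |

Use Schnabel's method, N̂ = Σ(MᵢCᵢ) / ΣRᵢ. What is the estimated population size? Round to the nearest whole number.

Σ MᵢCᵢ = 0·3857 + 3857·6660 + 9609·4531 + 12601·1620 + 13498·6038 = 0 + 25687620 + 43538379 + 20413620 + 81500924 = 171140543
Σ Rᵢ = 0 + 908 + 1539 + 723 + 2884 = 6054
N̂ = 171140543 / 6054 ≈ 28269.0 → 28269

N ≈ 28,269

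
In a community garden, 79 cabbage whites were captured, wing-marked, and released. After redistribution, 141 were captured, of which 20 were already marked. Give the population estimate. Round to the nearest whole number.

Lincoln-Petersen assumes M/N = R/C, so N = M·C / R.
N = (79 × 141) / 20 = 11139 / 20 ≈ 557.0 → 557

N ≈ 557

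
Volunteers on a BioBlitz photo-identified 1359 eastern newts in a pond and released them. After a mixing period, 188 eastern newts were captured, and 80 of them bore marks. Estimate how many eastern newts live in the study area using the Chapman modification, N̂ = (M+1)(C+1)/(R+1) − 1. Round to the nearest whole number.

N ≈ 3172

N̂ = (1359+1)(188+1)/(80+1) − 1 = 1360·189/81 − 1
= 257040/81 − 1 ≈ 3173.3 − 1 ≈ 3172.3 → 3172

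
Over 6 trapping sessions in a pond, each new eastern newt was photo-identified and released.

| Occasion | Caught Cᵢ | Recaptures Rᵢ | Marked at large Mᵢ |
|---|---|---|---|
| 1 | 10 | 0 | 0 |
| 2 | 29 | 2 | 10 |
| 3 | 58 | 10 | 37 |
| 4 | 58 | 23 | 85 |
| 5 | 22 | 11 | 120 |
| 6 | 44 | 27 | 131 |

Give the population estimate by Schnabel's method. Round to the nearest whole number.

Σ MᵢCᵢ = 0·10 + 10·29 + 37·58 + 85·58 + 120·22 + 131·44 = 0 + 290 + 2146 + 4930 + 2640 + 5764 = 15770
Σ Rᵢ = 0 + 2 + 10 + 23 + 11 + 27 = 73
N̂ = 15770 / 73 ≈ 216.0 → 216

N ≈ 216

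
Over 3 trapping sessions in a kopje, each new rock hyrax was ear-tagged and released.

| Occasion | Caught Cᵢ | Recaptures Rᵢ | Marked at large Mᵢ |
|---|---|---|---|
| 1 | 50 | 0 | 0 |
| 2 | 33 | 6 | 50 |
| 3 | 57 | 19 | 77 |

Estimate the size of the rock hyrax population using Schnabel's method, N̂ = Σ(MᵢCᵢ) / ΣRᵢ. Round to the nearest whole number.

N ≈ 242

Σ MᵢCᵢ = 0·50 + 50·33 + 77·57 = 0 + 1650 + 4389 = 6039
Σ Rᵢ = 0 + 6 + 19 = 25
N̂ = 6039 / 25 ≈ 241.6 → 242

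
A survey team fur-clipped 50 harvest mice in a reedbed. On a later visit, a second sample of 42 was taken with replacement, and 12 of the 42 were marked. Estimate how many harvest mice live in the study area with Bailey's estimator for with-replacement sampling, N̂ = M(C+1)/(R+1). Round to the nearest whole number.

N̂ = 50·(42+1)/(12+1) = 50·43/13 = 2150/13 ≈ 165.4 → 165

N ≈ 165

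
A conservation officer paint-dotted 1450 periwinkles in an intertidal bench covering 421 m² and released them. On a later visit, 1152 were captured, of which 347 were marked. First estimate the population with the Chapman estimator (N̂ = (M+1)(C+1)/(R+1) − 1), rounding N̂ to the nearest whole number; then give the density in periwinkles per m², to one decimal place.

density ≈ 11.4 periwinkles per m²

N̂ = 1451·1153/348 − 1 = 1673003/348 − 1 ≈ 4806.48 → 4806
Density = N̂ / area = 4806 / 421 ≈ 11.42 → 11.4 per m²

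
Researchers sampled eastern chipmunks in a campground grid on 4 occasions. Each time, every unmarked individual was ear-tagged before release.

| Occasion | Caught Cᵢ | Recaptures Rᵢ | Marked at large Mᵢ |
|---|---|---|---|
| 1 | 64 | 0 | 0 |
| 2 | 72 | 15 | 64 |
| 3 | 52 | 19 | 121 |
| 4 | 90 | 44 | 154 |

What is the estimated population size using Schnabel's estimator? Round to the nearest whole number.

N ≈ 317

Σ MᵢCᵢ = 0·64 + 64·72 + 121·52 + 154·90 = 0 + 4608 + 6292 + 13860 = 24760
Σ Rᵢ = 0 + 15 + 19 + 44 = 78
N̂ = 24760 / 78 ≈ 317.4 → 317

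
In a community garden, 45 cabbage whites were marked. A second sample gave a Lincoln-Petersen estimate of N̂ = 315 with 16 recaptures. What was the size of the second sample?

C = 112

From N = M·C/R: C = N·R / M = 315·16 / 45 = 5040 / 45 = 112.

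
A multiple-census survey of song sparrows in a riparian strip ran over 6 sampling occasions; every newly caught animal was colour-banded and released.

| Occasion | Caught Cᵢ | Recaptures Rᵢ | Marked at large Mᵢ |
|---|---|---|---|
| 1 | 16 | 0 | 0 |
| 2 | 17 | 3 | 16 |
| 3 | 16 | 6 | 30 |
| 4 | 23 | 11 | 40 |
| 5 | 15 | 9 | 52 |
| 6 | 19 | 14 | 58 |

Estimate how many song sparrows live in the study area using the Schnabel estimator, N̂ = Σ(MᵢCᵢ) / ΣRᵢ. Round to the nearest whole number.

Σ MᵢCᵢ = 0·16 + 16·17 + 30·16 + 40·23 + 52·15 + 58·19 = 0 + 272 + 480 + 920 + 780 + 1102 = 3554
Σ Rᵢ = 0 + 3 + 6 + 11 + 9 + 14 = 43
N̂ = 3554 / 43 ≈ 82.7 → 83

N ≈ 83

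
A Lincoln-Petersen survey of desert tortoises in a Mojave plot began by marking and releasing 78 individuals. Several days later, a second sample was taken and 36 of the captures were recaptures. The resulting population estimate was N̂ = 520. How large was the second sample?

From N = M·C/R: C = N·R / M = 520·36 / 78 = 18720 / 78 = 240.

C = 240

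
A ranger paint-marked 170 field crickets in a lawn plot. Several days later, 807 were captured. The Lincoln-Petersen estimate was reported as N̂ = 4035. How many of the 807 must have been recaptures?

From N = M·C/R: R = M·C / N = 170·807 / 4035 = 137190 / 4035 = 34.

R = 34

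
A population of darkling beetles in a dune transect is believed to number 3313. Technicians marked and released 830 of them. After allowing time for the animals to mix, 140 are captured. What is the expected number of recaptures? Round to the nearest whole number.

expected recaptures ≈ 35

Expected recaptures E[R] = M·C / N.
E[R] = 830 × 140 / 3313 = 116200 / 3313 ≈ 35.1 → 35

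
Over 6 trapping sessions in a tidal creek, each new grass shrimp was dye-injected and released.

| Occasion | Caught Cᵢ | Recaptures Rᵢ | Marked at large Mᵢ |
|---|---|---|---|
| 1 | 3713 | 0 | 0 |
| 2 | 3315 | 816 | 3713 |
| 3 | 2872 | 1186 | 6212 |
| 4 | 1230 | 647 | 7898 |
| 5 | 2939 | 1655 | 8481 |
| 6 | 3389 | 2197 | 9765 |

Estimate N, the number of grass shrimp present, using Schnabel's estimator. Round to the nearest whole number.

N ≈ 15,057

Σ MᵢCᵢ = 0·3713 + 3713·3315 + 6212·2872 + 7898·1230 + 8481·2939 + 9765·3389 = 0 + 12308595 + 17840864 + 9714540 + 24925659 + 33093585 = 97883243
Σ Rᵢ = 0 + 816 + 1186 + 647 + 1655 + 2197 = 6501
N̂ = 97883243 / 6501 ≈ 15056.6 → 15057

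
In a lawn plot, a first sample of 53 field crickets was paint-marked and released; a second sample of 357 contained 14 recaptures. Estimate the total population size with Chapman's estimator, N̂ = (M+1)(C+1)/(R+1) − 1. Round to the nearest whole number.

N ≈ 1288

N̂ = (53+1)(357+1)/(14+1) − 1 = 54·358/15 − 1
= 19332/15 − 1 ≈ 1288.8 − 1 ≈ 1287.8 → 1288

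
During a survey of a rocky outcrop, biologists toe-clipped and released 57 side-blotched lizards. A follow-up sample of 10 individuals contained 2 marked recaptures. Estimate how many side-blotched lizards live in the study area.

N = 285

The marked fraction in the recapture sample should equal the marked fraction in the population: 2/10 = 57/N.
N = (57 × 10) / 2 = 570 / 2 = 285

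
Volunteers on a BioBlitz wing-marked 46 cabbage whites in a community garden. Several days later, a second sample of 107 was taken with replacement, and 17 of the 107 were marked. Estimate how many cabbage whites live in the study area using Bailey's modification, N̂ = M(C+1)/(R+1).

N̂ = 46·(107+1)/(17+1) = 46·108/18 = 4968/18 = 276

N = 276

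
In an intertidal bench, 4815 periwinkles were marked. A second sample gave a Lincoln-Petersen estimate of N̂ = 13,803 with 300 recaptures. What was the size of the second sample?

C = 860

From N = M·C/R: C = N·R / M = 13803·300 / 4815 = 4140900 / 4815 = 860.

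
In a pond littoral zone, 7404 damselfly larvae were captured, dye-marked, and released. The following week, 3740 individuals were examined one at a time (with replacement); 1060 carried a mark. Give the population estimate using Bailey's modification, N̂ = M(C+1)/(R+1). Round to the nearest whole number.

N ≈ 26,106

N̂ = 7404·(3740+1)/(1060+1) = 7404·3741/1061 = 27698364/1061 ≈ 26105.9 → 26106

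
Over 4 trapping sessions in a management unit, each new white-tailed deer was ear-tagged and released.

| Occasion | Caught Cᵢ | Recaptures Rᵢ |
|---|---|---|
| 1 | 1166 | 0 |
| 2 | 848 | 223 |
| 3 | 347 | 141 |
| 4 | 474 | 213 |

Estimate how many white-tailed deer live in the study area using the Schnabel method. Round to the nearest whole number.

N ≈ 4431

Marked at large before each occasion: Mᵢ = Σⱼ<ᵢ (Cⱼ − Rⱼ) → M1=0, M2=1166, M3=1791, M4=1997
Σ MᵢCᵢ = 0·1166 + 1166·848 + 1791·347 + 1997·474 = 0 + 988768 + 621477 + 946578 = 2556823
Σ Rᵢ = 0 + 223 + 141 + 213 = 577
N̂ = 2556823 / 577 ≈ 4431.2 → 4431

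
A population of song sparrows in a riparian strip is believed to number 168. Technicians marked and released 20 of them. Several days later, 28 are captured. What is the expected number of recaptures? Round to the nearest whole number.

expected recaptures ≈ 3

The marked fraction of the population is 20/168, so in a sample of 28 expect C·(M/N) marked.
E[R] = 20 × 28 / 168 = 560 / 168 ≈ 3.3 → 3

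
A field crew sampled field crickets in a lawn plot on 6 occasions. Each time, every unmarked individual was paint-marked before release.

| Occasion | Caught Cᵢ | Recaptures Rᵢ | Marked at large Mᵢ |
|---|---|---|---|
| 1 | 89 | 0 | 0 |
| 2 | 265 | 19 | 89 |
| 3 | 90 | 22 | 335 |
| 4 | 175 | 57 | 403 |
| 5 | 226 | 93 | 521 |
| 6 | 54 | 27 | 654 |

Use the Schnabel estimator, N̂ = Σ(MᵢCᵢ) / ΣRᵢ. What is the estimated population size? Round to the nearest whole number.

N ≈ 1272

Σ MᵢCᵢ = 0·89 + 89·265 + 335·90 + 403·175 + 521·226 + 654·54 = 0 + 23585 + 30150 + 70525 + 117746 + 35316 = 277322
Σ Rᵢ = 0 + 19 + 22 + 57 + 93 + 27 = 218
N̂ = 277322 / 218 ≈ 1272.1 → 1272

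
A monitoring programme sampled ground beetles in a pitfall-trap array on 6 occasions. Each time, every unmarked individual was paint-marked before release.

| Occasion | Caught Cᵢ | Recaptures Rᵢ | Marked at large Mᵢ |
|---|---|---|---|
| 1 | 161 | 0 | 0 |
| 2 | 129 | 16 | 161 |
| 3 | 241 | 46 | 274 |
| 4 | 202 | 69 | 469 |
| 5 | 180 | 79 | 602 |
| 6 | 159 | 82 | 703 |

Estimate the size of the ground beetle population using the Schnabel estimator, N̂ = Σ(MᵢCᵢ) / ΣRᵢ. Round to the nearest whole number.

Σ MᵢCᵢ = 0·161 + 161·129 + 274·241 + 469·202 + 602·180 + 703·159 = 0 + 20769 + 66034 + 94738 + 108360 + 111777 = 401678
Σ Rᵢ = 0 + 16 + 46 + 69 + 79 + 82 = 292
N̂ = 401678 / 292 ≈ 1375.6 → 1376

N ≈ 1376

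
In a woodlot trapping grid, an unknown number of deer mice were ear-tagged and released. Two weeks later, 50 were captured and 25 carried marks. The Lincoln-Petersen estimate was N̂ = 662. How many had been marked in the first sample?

From N = M·C/R: M = N·R / C = 662·25 / 50 = 16550 / 50 = 331.

M = 331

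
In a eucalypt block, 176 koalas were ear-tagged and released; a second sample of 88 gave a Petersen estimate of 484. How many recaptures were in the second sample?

R = 32

From N = M·C/R: R = M·C / N = 176·88 / 484 = 15488 / 484 = 32.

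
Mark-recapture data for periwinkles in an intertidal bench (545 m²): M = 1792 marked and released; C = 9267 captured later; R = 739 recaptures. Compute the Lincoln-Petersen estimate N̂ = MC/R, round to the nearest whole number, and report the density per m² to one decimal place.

density ≈ 41.2 periwinkles per m²

N̂ = 1792·9267/739 = 16606464/739 ≈ 22471.5 → 22472
Density = N̂ / area = 22472 / 545 ≈ 41.23 → 41.2 per m²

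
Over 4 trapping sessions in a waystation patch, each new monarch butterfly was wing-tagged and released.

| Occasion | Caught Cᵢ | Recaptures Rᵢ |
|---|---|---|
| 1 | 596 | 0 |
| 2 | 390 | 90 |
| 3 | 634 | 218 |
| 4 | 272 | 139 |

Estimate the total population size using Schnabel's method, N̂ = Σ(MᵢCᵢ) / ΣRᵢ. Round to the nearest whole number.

Marked at large before each occasion: Mᵢ = Σⱼ<ᵢ (Cⱼ − Rⱼ) → M1=0, M2=596, M3=896, M4=1312
Σ MᵢCᵢ = 0·596 + 596·390 + 896·634 + 1312·272 = 0 + 232440 + 568064 + 356864 = 1157368
Σ Rᵢ = 0 + 90 + 218 + 139 = 447
N̂ = 1157368 / 447 ≈ 2589.2 → 2589

N ≈ 2589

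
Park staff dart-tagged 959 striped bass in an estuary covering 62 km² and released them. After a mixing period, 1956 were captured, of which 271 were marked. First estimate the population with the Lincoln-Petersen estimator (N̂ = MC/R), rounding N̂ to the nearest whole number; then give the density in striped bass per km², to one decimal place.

N̂ = 959·1956/271 = 1875804/271 ≈ 6921.8 → 6922
Density = N̂ / area = 6922 / 62 ≈ 111.645 → 111.6 per km²

density ≈ 111.6 striped bass per km²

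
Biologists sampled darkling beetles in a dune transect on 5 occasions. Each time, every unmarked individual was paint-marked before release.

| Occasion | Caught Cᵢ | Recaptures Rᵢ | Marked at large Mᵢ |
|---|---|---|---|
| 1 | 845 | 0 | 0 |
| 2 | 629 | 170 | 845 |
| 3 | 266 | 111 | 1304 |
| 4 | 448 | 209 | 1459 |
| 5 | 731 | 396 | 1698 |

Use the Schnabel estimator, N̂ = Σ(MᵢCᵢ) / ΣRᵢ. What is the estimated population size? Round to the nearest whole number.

N ≈ 3130

Σ MᵢCᵢ = 0·845 + 845·629 + 1304·266 + 1459·448 + 1698·731 = 0 + 531505 + 346864 + 653632 + 1241238 = 2773239
Σ Rᵢ = 0 + 170 + 111 + 209 + 396 = 886
N̂ = 2773239 / 886 ≈ 3130.1 → 3130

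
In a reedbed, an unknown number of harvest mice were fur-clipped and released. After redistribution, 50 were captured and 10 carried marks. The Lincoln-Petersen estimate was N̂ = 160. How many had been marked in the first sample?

M = 32

From N = M·C/R: M = N·R / C = 160·10 / 50 = 1600 / 50 = 32.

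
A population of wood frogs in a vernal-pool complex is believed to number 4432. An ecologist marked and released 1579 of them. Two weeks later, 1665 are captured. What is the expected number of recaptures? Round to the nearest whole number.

expected recaptures ≈ 593

The marked fraction of the population is 1579/4432, so in a sample of 1665 expect C·(M/N) marked.
E[R] = 1579 × 1665 / 4432 = 2629035 / 4432 ≈ 593.2 → 593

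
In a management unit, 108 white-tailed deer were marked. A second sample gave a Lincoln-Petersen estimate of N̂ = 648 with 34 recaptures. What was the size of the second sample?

C = 204

From N = M·C/R: C = N·R / M = 648·34 / 108 = 22032 / 108 = 204.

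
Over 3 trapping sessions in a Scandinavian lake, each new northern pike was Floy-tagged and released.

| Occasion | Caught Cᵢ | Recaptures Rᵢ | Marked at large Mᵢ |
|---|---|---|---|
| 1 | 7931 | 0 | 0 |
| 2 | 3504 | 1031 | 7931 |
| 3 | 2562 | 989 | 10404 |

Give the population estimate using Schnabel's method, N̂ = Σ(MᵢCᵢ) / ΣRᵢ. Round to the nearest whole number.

Σ MᵢCᵢ = 0·7931 + 7931·3504 + 10404·2562 = 0 + 27790224 + 26655048 = 54445272
Σ Rᵢ = 0 + 1031 + 989 = 2020
N̂ = 54445272 / 2020 ≈ 26953.1 → 26953

N ≈ 26,953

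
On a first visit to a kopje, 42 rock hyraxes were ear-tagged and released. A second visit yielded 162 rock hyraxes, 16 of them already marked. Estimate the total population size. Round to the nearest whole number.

N = (42 × 162) / 16 = 6804 / 16 ≈ 425.2 → 425

N ≈ 425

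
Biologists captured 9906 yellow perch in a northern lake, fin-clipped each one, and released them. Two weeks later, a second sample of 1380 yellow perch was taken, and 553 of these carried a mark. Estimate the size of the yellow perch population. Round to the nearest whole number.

N ≈ 24,720

N = (9906 × 1380) / 553 = 13670280 / 553 ≈ 24720.2 → 24720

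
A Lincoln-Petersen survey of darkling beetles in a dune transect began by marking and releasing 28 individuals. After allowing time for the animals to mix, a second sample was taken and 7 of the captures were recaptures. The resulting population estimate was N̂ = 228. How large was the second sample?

From N = M·C/R: C = N·R / M = 228·7 / 28 = 1596 / 28 = 57.

C = 57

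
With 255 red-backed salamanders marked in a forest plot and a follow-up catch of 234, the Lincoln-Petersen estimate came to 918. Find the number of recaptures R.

From N = M·C/R: R = M·C / N = 255·234 / 918 = 59670 / 918 = 65.

R = 65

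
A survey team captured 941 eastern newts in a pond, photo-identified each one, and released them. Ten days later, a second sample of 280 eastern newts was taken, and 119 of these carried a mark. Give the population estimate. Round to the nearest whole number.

Lincoln-Petersen assumes M/N = R/C, so N = M·C / R.
N = (941 × 280) / 119 = 263480 / 119 ≈ 2214.1 → 2214

N ≈ 2214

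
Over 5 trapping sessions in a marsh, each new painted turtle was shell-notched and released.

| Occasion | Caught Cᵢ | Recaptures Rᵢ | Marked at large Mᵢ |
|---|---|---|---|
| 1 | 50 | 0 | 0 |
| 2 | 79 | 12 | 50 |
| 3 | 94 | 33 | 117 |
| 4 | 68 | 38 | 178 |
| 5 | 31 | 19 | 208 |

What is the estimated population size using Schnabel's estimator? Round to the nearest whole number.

N ≈ 328

Σ MᵢCᵢ = 0·50 + 50·79 + 117·94 + 178·68 + 208·31 = 0 + 3950 + 10998 + 12104 + 6448 = 33500
Σ Rᵢ = 0 + 12 + 33 + 38 + 19 = 102
N̂ = 33500 / 102 ≈ 328.4 → 328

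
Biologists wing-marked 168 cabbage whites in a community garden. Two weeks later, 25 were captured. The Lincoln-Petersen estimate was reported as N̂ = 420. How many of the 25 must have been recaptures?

R = 10

From N = M·C/R: R = M·C / N = 168·25 / 420 = 4200 / 420 = 10.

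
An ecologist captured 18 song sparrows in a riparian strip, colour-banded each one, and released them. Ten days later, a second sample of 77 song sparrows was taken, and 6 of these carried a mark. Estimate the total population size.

N = 231

If marked individuals mix randomly, R/C ≈ M/N, giving N ≈ M·C/R.
N = (18 × 77) / 6 = 1386 / 6 = 231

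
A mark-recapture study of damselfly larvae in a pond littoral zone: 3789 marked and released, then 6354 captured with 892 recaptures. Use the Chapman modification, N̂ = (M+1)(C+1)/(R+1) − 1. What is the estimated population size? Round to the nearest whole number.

N̂ = (3789+1)(6354+1)/(892+1) − 1 = 3790·6355/893 − 1
= 24085450/893 − 1 ≈ 26971.4 − 1 ≈ 26970.4 → 26970

N ≈ 26,970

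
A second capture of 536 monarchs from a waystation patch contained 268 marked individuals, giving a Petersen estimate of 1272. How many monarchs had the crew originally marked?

M = 636

From N = M·C/R: M = N·R / C = 1272·268 / 536 = 340896 / 536 = 636.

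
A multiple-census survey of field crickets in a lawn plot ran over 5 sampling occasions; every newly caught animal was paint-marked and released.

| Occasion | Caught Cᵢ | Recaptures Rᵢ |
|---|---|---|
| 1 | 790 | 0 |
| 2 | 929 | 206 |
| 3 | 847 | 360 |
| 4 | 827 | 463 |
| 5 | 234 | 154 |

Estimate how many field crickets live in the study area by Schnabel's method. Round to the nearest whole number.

N ≈ 3569

Marked at large before each occasion: Mᵢ = Σⱼ<ᵢ (Cⱼ − Rⱼ) → M1=0, M2=790, M3=1513, M4=2000, M5=2364
Σ MᵢCᵢ = 0·790 + 790·929 + 1513·847 + 2000·827 + 2364·234 = 0 + 733910 + 1281511 + 1654000 + 553176 = 4222597
Σ Rᵢ = 0 + 206 + 360 + 463 + 154 = 1183
N̂ = 4222597 / 1183 ≈ 3569.4 → 3569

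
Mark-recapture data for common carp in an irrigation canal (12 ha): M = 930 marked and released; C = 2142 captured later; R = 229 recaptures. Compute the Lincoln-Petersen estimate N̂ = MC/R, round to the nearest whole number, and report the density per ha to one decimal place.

density ≈ 724.9 common carp per ha

N̂ = 930·2142/229 = 1992060/229 ≈ 8699.0 → 8699
Density = N̂ / area = 8699 / 12 ≈ 724.92 → 724.9 per ha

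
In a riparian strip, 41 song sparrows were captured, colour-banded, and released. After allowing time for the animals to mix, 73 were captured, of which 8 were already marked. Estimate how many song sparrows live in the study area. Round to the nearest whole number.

N ≈ 374

N = (41 × 73) / 8 = 2993 / 8 ≈ 374.1 → 374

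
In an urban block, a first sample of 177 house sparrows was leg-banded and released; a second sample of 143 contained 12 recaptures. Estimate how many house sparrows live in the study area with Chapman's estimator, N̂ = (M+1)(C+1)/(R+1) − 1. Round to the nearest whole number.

N ≈ 1971

N̂ = (177+1)(143+1)/(12+1) − 1 = 178·144/13 − 1
= 25632/13 − 1 ≈ 1971.7 − 1 ≈ 1970.7 → 1971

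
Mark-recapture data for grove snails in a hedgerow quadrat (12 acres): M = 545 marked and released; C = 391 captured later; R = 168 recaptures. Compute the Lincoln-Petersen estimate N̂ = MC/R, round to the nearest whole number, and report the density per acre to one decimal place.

density ≈ 105.7 grove snails per acre

N̂ = 545·391/168 = 213095/168 ≈ 1268.4 → 1268
Density = N̂ / area = 1268 / 12 ≈ 105.67 → 105.7 per acre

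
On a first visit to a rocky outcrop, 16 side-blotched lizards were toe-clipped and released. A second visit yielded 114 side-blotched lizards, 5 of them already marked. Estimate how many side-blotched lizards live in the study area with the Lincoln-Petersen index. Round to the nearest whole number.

N ≈ 365

N = (16 × 114) / 5 = 1824 / 5 ≈ 364.8 → 365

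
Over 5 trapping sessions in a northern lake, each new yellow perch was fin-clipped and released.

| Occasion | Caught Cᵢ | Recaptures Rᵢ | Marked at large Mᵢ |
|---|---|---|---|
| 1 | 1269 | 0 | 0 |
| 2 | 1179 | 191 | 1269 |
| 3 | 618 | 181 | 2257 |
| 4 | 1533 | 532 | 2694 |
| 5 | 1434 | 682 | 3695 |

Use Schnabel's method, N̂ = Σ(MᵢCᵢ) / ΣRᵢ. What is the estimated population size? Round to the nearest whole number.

N ≈ 7768

Σ MᵢCᵢ = 0·1269 + 1269·1179 + 2257·618 + 2694·1533 + 3695·1434 = 0 + 1496151 + 1394826 + 4129902 + 5298630 = 12319509
Σ Rᵢ = 0 + 191 + 181 + 532 + 682 = 1586
N̂ = 12319509 / 1586 ≈ 7767.7 → 7768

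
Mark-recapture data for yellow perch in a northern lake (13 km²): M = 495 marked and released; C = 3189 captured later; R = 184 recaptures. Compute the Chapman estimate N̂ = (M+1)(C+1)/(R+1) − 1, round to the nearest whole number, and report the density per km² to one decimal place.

density ≈ 657.8 yellow perch per km²

N̂ = 496·3190/185 − 1 = 1582240/185 − 1 ≈ 8551.6 → 8552
Density = N̂ / area = 8552 / 13 ≈ 657.846 → 657.8 per km²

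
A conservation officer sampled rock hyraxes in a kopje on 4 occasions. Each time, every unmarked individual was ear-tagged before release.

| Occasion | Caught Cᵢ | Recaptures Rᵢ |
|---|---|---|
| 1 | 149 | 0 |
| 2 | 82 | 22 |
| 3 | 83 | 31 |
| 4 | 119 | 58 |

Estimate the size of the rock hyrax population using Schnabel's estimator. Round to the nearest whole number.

Marked at large before each occasion: Mᵢ = Σⱼ<ᵢ (Cⱼ − Rⱼ) → M1=0, M2=149, M3=209, M4=261
Σ MᵢCᵢ = 0·149 + 149·82 + 209·83 + 261·119 = 0 + 12218 + 17347 + 31059 = 60624
Σ Rᵢ = 0 + 22 + 31 + 58 = 111
N̂ = 60624 / 111 ≈ 546.2 → 546

N ≈ 546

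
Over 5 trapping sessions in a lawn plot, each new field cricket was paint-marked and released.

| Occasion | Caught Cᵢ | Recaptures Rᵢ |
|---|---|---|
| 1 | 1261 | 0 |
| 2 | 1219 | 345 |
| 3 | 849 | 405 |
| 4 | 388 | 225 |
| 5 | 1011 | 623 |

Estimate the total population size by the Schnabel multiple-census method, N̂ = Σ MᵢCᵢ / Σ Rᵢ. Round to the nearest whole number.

N ≈ 4457

Marked at large before each occasion: Mᵢ = Σⱼ<ᵢ (Cⱼ − Rⱼ) → M1=0, M2=1261, M3=2135, M4=2579, M5=2742
Σ MᵢCᵢ = 0·1261 + 1261·1219 + 2135·849 + 2579·388 + 2742·1011 = 0 + 1537159 + 1812615 + 1000652 + 2772162 = 7122588
Σ Rᵢ = 0 + 345 + 405 + 225 + 623 = 1598
N̂ = 7122588 / 1598 ≈ 4457.2 → 4457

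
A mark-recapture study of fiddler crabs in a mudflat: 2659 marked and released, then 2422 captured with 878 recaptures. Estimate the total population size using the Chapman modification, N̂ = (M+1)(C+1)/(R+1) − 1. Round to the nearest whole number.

N̂ = (2659+1)(2422+1)/(878+1) − 1 = 2660·2423/879 − 1
= 6445180/879 − 1 ≈ 7332.4 − 1 ≈ 7331.4 → 7331

N ≈ 7331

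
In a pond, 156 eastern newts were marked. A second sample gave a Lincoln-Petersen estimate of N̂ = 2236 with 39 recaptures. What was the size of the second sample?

C = 559

From N = M·C/R: C = N·R / M = 2236·39 / 156 = 87204 / 156 = 559.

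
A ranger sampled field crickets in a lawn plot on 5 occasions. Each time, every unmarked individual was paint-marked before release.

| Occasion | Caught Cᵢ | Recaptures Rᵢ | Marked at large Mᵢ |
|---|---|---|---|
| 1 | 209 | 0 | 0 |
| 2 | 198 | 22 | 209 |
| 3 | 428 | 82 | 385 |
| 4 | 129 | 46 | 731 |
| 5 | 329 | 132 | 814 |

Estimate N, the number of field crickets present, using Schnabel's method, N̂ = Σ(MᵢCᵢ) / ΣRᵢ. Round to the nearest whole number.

N ≈ 2015

Σ MᵢCᵢ = 0·209 + 209·198 + 385·428 + 731·129 + 814·329 = 0 + 41382 + 164780 + 94299 + 267806 = 568267
Σ Rᵢ = 0 + 22 + 82 + 46 + 132 = 282
N̂ = 568267 / 282 ≈ 2015.1 → 2015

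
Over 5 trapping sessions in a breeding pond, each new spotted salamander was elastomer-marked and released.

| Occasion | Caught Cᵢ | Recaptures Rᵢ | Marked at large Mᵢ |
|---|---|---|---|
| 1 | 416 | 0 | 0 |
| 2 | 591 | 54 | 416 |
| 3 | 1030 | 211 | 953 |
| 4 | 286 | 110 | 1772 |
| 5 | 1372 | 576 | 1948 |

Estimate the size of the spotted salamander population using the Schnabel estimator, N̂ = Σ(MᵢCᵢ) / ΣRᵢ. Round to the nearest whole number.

Σ MᵢCᵢ = 0·416 + 416·591 + 953·1030 + 1772·286 + 1948·1372 = 0 + 245856 + 981590 + 506792 + 2672656 = 4406894
Σ Rᵢ = 0 + 54 + 211 + 110 + 576 = 951
N̂ = 4406894 / 951 ≈ 4634.0 → 4634

N ≈ 4634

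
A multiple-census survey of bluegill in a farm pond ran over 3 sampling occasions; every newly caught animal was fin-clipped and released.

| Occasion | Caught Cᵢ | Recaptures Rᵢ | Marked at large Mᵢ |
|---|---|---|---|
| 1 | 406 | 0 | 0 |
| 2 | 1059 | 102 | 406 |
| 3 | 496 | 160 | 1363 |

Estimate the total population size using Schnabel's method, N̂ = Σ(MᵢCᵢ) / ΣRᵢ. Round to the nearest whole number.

N ≈ 4221

Σ MᵢCᵢ = 0·406 + 406·1059 + 1363·496 = 0 + 429954 + 676048 = 1106002
Σ Rᵢ = 0 + 102 + 160 = 262
N̂ = 1106002 / 262 ≈ 4221.4 → 4221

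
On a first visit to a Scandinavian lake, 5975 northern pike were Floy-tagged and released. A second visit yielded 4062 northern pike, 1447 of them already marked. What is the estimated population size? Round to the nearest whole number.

If marked individuals mix randomly, R/C ≈ M/N, giving N ≈ M·C/R.
N = (5975 × 4062) / 1447 = 24270450 / 1447 ≈ 16772.9 → 16773

N ≈ 16,773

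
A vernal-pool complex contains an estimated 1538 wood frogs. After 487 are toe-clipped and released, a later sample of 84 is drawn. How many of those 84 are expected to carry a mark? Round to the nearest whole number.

Expected recaptures E[R] = M·C / N.
E[R] = 487 × 84 / 1538 = 40908 / 1538 ≈ 26.6 → 27

expected recaptures ≈ 27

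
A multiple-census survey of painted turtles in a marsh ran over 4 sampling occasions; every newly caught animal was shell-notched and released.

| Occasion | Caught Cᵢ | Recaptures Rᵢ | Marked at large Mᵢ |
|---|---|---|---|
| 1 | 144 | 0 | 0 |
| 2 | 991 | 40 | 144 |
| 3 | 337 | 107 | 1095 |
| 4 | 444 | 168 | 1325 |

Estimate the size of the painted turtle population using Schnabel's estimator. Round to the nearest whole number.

Σ MᵢCᵢ = 0·144 + 144·991 + 1095·337 + 1325·444 = 0 + 142704 + 369015 + 588300 = 1100019
Σ Rᵢ = 0 + 40 + 107 + 168 = 315
N̂ = 1100019 / 315 ≈ 3492.1 → 3492

N ≈ 3492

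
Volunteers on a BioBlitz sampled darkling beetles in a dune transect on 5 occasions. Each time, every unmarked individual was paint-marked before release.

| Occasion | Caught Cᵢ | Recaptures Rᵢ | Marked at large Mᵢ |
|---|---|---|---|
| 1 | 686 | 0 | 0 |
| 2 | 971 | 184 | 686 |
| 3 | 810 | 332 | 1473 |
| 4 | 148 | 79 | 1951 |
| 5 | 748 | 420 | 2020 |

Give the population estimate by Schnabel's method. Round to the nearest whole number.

N ≈ 3605

Σ MᵢCᵢ = 0·686 + 686·971 + 1473·810 + 1951·148 + 2020·748 = 0 + 666106 + 1193130 + 288748 + 1510960 = 3658944
Σ Rᵢ = 0 + 184 + 332 + 79 + 420 = 1015
N̂ = 3658944 / 1015 ≈ 3604.9 → 3605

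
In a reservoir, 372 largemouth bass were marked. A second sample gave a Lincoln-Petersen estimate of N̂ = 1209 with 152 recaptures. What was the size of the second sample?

C = 494

From N = M·C/R: C = N·R / M = 1209·152 / 372 = 183768 / 372 = 494.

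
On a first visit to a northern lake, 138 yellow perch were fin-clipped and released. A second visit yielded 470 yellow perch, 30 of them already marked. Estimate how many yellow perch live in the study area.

N = (138 × 470) / 30 = 64860 / 30 = 2162

N = 2162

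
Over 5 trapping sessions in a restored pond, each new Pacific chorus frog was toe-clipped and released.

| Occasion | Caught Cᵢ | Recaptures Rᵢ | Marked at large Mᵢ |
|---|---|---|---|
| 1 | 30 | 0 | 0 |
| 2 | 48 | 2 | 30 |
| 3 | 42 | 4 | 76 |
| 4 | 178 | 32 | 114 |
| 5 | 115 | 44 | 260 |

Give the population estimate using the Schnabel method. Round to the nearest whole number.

N ≈ 669

Σ MᵢCᵢ = 0·30 + 30·48 + 76·42 + 114·178 + 260·115 = 0 + 1440 + 3192 + 20292 + 29900 = 54824
Σ Rᵢ = 0 + 2 + 4 + 32 + 44 = 82
N̂ = 54824 / 82 ≈ 668.6 → 669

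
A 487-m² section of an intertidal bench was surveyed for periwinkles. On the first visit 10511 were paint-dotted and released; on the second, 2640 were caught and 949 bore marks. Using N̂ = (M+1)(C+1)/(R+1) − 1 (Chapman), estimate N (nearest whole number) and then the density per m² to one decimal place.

N̂ = 10512·2641/950 − 1 = 27762192/950 − 1 ≈ 29222.4 → 29222
Density = N̂ / area = 29222 / 487 ≈ 60.00 → 60.0 per m²

density ≈ 60.0 periwinkles per m²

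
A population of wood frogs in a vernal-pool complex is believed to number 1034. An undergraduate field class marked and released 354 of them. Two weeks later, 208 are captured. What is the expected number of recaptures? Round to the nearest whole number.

expected recaptures ≈ 71

Expected recaptures E[R] = M·C / N.
E[R] = 354 × 208 / 1034 = 73632 / 1034 ≈ 71.2 → 71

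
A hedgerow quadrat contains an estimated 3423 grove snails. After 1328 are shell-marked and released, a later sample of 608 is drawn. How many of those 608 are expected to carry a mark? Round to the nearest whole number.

The marked fraction of the population is 1328/3423, so in a sample of 608 expect C·(M/N) marked.
E[R] = 1328 × 608 / 3423 = 807424 / 3423 ≈ 235.9 → 236

expected recaptures ≈ 236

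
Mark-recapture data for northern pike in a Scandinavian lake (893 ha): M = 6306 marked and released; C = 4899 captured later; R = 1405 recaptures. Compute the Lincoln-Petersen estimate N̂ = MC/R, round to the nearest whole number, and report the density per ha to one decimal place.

density ≈ 24.6 northern pike per ha

N̂ = 6306·4899/1405 = 30893094/1405 ≈ 21988.0 → 21988
Density = N̂ / area = 21988 / 893 ≈ 24.62 → 24.6 per ha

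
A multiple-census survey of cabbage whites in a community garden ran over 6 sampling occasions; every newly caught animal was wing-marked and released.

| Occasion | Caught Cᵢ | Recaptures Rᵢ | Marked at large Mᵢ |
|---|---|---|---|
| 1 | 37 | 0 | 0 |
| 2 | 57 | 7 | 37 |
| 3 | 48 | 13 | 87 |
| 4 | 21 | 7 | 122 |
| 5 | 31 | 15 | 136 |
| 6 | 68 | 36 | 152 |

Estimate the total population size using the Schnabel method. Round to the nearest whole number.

Σ MᵢCᵢ = 0·37 + 37·57 + 87·48 + 122·21 + 136·31 + 152·68 = 0 + 2109 + 4176 + 2562 + 4216 + 10336 = 23399
Σ Rᵢ = 0 + 7 + 13 + 7 + 15 + 36 = 78
N̂ = 23399 / 78 ≈ 300.0 → 300

N ≈ 300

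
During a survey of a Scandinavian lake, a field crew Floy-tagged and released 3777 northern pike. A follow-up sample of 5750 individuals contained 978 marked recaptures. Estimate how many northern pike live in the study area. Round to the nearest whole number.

N = (3777 × 5750) / 978 = 21717750 / 978 ≈ 22206.3 → 22206

N ≈ 22,206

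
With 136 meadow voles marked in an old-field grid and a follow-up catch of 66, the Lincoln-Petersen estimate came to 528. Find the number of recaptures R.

From N = M·C/R: R = M·C / N = 136·66 / 528 = 8976 / 528 = 17.

R = 17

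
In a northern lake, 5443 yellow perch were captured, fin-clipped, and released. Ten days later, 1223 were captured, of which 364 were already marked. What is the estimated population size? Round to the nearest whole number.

N ≈ 18,288

N = (5443 × 1223) / 364 = 6656789 / 364 ≈ 18287.9 → 18288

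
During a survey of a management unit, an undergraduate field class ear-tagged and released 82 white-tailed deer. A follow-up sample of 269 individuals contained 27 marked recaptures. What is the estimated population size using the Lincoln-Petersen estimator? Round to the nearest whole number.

The marked fraction in the recapture sample should equal the marked fraction in the population: 27/269 = 82/N.
N = (82 × 269) / 27 = 22058 / 27 ≈ 817.0 → 817

N ≈ 817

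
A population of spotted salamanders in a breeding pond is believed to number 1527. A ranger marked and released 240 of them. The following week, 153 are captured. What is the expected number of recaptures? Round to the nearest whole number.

expected recaptures ≈ 24

The marked fraction of the population is 240/1527, so in a sample of 153 expect C·(M/N) marked.
E[R] = 240 × 153 / 1527 = 36720 / 1527 ≈ 24.0 → 24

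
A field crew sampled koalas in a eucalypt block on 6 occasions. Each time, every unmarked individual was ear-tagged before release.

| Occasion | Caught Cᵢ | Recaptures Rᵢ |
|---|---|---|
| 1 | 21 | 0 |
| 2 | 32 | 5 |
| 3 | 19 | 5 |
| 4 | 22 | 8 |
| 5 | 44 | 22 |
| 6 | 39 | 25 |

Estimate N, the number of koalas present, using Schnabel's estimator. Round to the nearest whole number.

N ≈ 156

Marked at large before each occasion: Mᵢ = Σⱼ<ᵢ (Cⱼ − Rⱼ) → M1=0, M2=21, M3=48, M4=62, M5=76, M6=98
Σ MᵢCᵢ = 0·21 + 21·32 + 48·19 + 62·22 + 76·44 + 98·39 = 0 + 672 + 912 + 1364 + 3344 + 3822 = 10114
Σ Rᵢ = 0 + 5 + 5 + 8 + 22 + 25 = 65
N̂ = 10114 / 65 ≈ 155.6 → 156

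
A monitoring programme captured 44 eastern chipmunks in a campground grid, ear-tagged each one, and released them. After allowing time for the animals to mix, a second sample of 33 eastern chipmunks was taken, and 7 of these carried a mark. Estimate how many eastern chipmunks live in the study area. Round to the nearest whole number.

N ≈ 207

N = (44 × 33) / 7 = 1452 / 7 ≈ 207.4 → 207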